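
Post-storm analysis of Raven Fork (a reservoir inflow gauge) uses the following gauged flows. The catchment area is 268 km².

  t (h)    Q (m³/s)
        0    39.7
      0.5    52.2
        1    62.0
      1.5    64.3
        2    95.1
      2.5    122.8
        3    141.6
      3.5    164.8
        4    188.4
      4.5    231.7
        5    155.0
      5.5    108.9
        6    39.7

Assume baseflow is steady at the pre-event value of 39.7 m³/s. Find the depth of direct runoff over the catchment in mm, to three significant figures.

d ≈ 6.38 mm

Direct runoff: 0.0, 12.5, 22.3, 24.6, 55.4, 83.1, 101.9, 125.1, 148.7, 192.0, 115.3, 69.2, 0.0 m³/s; ΣQ_DR = 950.1 m³/s.
V = ΣQ_DR · Δt = 950.1 × 1800 s = 1.710 × 10^6 m³.
Over A = 268 km², depth = V / A = 6.38 mm.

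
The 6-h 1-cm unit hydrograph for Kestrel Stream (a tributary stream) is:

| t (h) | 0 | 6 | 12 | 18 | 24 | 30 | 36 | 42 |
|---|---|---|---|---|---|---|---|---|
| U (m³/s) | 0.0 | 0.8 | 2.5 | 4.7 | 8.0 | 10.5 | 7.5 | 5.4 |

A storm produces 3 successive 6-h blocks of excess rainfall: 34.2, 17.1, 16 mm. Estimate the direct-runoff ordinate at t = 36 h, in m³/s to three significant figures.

Q ≈ 56.4 m³/s

By discrete convolution, Q_j = Σ (P_i / 10 mm) · U_{j−i}.
At t = 36 h (j=6): Q = (34.2/10)·7.5 + (17.1/10)·10.5 + (16/10)·8.0 = 56.4 m³/s.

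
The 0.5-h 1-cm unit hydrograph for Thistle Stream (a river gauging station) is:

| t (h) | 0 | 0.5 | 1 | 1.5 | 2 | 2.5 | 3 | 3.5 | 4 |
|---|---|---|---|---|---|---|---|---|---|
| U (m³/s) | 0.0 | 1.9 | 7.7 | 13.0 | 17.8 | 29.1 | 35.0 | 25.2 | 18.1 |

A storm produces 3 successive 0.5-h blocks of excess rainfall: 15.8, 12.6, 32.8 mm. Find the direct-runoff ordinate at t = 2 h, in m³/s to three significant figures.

By discrete convolution, Q_j = Σ (P_i / 10 mm) · U_{j−i}.
At t = 2 h (j=4): Q = (15.8/10)·17.8 + (12.6/10)·13.0 + (32.8/10)·7.7 = 69.8 m³/s.

Q ≈ 69.8 m³/s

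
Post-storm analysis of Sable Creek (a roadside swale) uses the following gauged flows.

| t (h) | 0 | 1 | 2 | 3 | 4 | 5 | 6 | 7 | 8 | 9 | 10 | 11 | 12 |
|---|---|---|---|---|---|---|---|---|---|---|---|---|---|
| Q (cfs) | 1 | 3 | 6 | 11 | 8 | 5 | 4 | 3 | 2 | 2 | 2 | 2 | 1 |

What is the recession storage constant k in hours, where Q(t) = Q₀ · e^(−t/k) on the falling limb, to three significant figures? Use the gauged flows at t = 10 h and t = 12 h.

On the falling limb, Q drops from 2 to 1 cfs between t = 10 h and t = 12 h (Δt = 2 h).
k = −Δt / ln(Q₂/Q₁) = −2 / ln(1/2) = 2.89 h.

k ≈ 2.89 h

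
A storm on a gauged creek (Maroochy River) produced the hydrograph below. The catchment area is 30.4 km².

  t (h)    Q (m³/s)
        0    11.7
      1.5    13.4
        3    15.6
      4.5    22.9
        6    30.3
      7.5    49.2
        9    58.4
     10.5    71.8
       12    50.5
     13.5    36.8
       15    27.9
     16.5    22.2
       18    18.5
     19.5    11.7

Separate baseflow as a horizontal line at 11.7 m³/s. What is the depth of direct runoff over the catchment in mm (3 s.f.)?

d ≈ 49.2 mm

Direct runoff: 0.0, 1.7, 3.9, 11.2, 18.6, 37.5, 46.7, 60.1, 38.8, 25.1, 16.2, 10.5, 6.8, 0.0 m³/s; ΣQ_DR = 277.1 m³/s.
V = ΣQ_DR · Δt = 277.1 × 5400 s = 1.496 × 10^6 m³.
Over A = 30.4 km², depth = V / A = 49.2 mm.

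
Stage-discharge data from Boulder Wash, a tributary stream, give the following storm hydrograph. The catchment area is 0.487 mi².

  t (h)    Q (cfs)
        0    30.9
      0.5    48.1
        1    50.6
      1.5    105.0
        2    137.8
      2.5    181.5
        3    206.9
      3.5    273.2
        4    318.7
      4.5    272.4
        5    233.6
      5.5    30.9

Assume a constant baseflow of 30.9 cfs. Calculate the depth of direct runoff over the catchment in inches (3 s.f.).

d ≈ 2.42 in

Direct runoff: 0.0, 17.2, 19.7, 74.1, 106.9, 150.6, 176.0, 242.3, 287.8, 241.5, 202.7, 0.0 cfs; ΣQ_DR = 1519 cfs.
V = ΣQ_DR · Δt = 1519 × 1800 s = 2.734 × 10^6 ft³.
Over A = 0.487 mi², depth = V / A = 2.42 in.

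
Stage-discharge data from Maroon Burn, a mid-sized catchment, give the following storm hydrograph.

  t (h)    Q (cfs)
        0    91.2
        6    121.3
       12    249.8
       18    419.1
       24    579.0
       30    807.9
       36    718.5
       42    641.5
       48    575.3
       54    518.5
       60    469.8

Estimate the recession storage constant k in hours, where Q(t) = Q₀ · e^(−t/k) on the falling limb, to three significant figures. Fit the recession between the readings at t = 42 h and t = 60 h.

On the falling limb, Q drops from 641.5 to 469.8 cfs between t = 42 h and t = 60 h (Δt = 18 h).
k = −Δt / ln(Q₂/Q₁) = −18 / ln(469.8/641.5) = 57.8 h.

k ≈ 57.8 h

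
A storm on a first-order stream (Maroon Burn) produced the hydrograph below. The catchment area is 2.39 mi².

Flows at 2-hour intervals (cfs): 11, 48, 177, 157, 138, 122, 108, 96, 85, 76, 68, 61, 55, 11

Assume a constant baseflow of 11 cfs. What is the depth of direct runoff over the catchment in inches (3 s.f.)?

d ≈ 1.37 in

Direct runoff: 0.0, 37.0, 166.0, 146.0, 127.0, 111.0, 97.0, 85.0, 74.0, 65.0, 57.0, 50.0, 44.0, 0.0 cfs; ΣQ_DR = 1059 cfs.
V = ΣQ_DR · Δt = 1059 × 7200 s = 7.625 × 10^6 ft³.
Over A = 2.39 mi², depth = V / A = 1.37 in.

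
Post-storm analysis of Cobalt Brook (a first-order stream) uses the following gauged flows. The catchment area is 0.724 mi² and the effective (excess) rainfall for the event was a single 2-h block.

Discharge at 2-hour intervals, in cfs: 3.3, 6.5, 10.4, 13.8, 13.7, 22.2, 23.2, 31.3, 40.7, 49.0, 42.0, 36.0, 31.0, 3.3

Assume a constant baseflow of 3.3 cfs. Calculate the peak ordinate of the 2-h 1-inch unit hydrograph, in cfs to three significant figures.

Direct runoff: 0.0, 3.2, 7.1, 10.5, 10.4, 18.9, 19.9, 28.0, 37.4, 45.7, 38.7, 32.7, 27.7, 0.0 cfs; ΣQ_DR = 280.2 cfs, peak = 45.7 cfs.
Runoff depth d = ΣQ_DR·Δt / A = 280.2 × 7200 / (0.724 mi²) = 1.199 in.
The 1-inch UH is the DRH scaled by (1 in)/d, so U_p = 45.7 × 1/1.199 = 38.1 cfs.

U_p ≈ 38.1 cfs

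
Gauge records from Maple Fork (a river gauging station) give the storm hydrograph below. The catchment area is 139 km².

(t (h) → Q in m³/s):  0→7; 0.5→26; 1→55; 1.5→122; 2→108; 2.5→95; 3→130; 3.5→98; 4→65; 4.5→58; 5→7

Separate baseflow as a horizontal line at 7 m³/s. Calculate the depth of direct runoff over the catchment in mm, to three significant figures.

d ≈ 8.99 mm

Direct runoff: 0.0, 19.0, 48.0, 115.0, 101.0, 88.0, 123.0, 91.0, 58.0, 51.0, 0.0 m³/s; ΣQ_DR = 694.0 m³/s.
V = ΣQ_DR · Δt = 694.0 × 1800 s = 1.249 × 10^6 m³.
Over A = 139 km², depth = V / A = 8.99 mm.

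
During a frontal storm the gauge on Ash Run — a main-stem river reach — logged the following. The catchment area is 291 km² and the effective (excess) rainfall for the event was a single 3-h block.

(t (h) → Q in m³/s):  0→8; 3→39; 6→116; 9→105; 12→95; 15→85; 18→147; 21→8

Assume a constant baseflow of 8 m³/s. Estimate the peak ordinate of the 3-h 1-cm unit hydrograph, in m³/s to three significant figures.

U_p ≈ 69.5 m³/s

Direct runoff: 0.0, 31.0, 108.0, 97.0, 87.0, 77.0, 139.0, 0.0 m³/s; ΣQ_DR = 539.0 m³/s, peak = 139.0 m³/s.
Runoff depth d = ΣQ_DR·Δt / A = 539.0 × 10800 / (291 km²) = 20.00 mm.
The 1-cm UH is the DRH scaled by (10 mm)/d, so U_p = 139.0 × 10/20.00 = 69.5 m³/s.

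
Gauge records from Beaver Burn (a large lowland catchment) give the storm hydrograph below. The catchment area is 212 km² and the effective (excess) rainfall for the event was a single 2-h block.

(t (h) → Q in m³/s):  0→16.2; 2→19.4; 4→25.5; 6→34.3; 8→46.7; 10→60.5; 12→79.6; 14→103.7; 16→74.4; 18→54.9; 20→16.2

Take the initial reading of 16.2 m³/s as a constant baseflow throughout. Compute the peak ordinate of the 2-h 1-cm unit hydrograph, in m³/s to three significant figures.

Direct runoff: 0.0, 3.2, 9.3, 18.1, 30.5, 44.3, 63.4, 87.5, 58.2, 38.7, 0.0 m³/s; ΣQ_DR = 353.2 m³/s, peak = 87.5 m³/s.
Runoff depth d = ΣQ_DR·Δt / A = 353.2 × 7200 / (212 km²) = 12.00 mm.
The 1-cm UH is the DRH scaled by (10 mm)/d, so U_p = 87.5 × 10/12.00 = 72.9 m³/s.

U_p ≈ 72.9 m³/s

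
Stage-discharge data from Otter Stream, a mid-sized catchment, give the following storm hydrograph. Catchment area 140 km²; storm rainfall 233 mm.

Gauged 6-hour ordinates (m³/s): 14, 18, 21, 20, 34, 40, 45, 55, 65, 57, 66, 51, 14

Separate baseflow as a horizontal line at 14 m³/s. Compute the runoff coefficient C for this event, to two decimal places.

ΣQ_DR = 318.0 m³/s; V = ΣQ_DR·Δt = 6.869 × 10^6 m³.
Runoff depth d = V / A = 49.06 mm.
C = d / P = 49.06 / 233 = 0.21.

C ≈ 0.21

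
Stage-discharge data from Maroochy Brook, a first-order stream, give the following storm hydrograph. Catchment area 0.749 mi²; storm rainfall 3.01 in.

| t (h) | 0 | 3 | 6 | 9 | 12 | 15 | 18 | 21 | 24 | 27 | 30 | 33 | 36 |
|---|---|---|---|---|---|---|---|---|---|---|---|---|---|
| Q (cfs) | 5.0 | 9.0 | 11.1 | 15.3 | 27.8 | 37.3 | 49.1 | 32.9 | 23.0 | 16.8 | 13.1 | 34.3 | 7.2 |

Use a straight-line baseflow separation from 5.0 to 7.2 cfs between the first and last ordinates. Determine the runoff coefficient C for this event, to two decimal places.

ΣQ_DR = 202.6 cfs; V = ΣQ_DR·Δt = 2.188 × 10^6 ft³.
Runoff depth d = V / A = 1.257 in.
C = d / P = 1.257 / 3.01 = 0.42.

C ≈ 0.42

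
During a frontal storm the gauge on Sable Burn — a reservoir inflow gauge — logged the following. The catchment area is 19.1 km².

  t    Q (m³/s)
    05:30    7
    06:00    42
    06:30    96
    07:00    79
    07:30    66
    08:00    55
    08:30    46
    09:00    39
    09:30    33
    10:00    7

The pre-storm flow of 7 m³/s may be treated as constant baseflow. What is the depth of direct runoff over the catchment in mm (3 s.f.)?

Direct runoff: 0.0, 35.0, 89.0, 72.0, 59.0, 48.0, 39.0, 32.0, 26.0, 0.0 m³/s; ΣQ_DR = 400.0 m³/s.
V = ΣQ_DR · Δt = 400.0 × 1800 s = 7.200 × 10^5 m³.
Over A = 19.1 km², depth = V / A = 37.7 mm.

d ≈ 37.7 mm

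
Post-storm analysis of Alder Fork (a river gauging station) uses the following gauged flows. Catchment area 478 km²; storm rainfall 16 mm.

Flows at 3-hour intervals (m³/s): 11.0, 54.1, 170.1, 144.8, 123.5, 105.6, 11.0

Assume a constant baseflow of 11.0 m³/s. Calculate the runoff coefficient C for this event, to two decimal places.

C ≈ 0.77

ΣQ_DR = 543.1 m³/s; V = ΣQ_DR·Δt = 5.865 × 10^6 m³.
Runoff depth d = V / A = 12.27 mm.
C = d / P = 12.27 / 16 = 0.77.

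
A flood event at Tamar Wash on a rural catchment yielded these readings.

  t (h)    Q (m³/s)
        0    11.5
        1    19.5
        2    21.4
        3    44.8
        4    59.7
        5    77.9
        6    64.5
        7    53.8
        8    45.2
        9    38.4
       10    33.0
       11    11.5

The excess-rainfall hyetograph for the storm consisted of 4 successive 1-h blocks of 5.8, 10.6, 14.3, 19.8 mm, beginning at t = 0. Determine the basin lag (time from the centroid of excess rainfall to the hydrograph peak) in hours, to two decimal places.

t_L ≈ 2.55 h

Centroid of excess rainfall: t_c = Σ P_i·t̄_i / ΣP_i = 2.4525 h (block centres at 0.5, 1.5, 2.5, 3.5 h).
Hydrograph peak occurs at t = 5 h, so basin lag t_L = 5 − 2.4525 = 2.55 h.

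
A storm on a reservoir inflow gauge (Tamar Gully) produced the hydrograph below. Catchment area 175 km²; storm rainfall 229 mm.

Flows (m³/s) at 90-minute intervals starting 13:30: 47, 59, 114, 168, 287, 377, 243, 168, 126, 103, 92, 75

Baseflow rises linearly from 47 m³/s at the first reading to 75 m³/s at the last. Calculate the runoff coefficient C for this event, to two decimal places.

ΣQ_DR = 1127 m³/s; V = ΣQ_DR·Δt = 6.086 × 10^6 m³.
Runoff depth d = V / A = 34.78 mm.
C = d / P = 34.78 / 229 = 0.15.

C ≈ 0.15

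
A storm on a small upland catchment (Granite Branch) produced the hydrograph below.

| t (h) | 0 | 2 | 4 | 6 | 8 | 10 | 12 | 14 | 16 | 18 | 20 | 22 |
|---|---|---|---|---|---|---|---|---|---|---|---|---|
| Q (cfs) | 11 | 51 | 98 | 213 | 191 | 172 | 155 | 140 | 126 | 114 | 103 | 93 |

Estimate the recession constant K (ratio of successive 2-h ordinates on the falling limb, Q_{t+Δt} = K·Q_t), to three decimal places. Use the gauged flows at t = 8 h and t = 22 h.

K ≈ 0.902

Using the recession-limb readings at t = 8 h and t = 22 h: Q falls from 191 to 93 cfs over 7 intervals.
K = (Q₂/Q₁)^(1/7) = (93/191)^(1/7) = 0.902.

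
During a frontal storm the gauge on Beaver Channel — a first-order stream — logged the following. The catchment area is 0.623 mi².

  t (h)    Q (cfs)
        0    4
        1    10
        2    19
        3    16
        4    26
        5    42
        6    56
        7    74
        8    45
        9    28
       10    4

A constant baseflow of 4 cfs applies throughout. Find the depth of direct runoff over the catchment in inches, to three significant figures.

Direct runoff: 0.0, 6.0, 15.0, 12.0, 22.0, 38.0, 52.0, 70.0, 41.0, 24.0, 0.0 cfs; ΣQ_DR = 280.0 cfs.
V = ΣQ_DR · Δt = 280.0 × 3600 s = 1.008 × 10^6 ft³.
Over A = 0.623 mi², depth = V / A = 0.696 in.

d ≈ 0.696 in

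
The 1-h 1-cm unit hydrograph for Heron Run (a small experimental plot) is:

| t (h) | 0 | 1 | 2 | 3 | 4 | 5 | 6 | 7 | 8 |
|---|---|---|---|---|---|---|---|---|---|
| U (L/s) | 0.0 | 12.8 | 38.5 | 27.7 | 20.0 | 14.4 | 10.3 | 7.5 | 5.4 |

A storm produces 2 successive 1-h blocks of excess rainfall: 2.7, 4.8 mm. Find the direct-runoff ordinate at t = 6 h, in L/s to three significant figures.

Q ≈ 9.69 L/s

By discrete convolution, Q_j = Σ (P_i / 10 mm) · U_{j−i}.
At t = 6 h (j=6): Q = (2.7/10)·10.3 + (4.8/10)·14.4 = 9.69 L/s.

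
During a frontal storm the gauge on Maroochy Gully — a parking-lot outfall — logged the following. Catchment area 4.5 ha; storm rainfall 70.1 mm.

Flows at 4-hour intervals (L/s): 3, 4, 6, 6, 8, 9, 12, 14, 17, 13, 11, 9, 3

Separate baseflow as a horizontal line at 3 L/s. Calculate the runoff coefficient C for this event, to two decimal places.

ΣQ_DR = 76.00 L/s; V = ΣQ_DR·Δt = 1.094 × 10^6 L.
Runoff depth d = V / A = 24.32 mm.
C = d / P = 24.32 / 70.1 = 0.35.

C ≈ 0.35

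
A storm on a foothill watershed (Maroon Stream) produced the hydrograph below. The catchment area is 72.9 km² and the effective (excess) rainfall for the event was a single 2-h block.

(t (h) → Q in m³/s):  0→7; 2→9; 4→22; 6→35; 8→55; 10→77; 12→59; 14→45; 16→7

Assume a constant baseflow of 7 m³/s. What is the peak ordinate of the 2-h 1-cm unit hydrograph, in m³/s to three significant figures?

U_p ≈ 28.0 m³/s

Direct runoff: 0.0, 2.0, 15.0, 28.0, 48.0, 70.0, 52.0, 38.0, 0.0 m³/s; ΣQ_DR = 253.0 m³/s, peak = 70.0 m³/s.
Runoff depth d = ΣQ_DR·Δt / A = 253.0 × 7200 / (72.9 km²) = 24.99 mm.
The 1-cm UH is the DRH scaled by (10 mm)/d, so U_p = 70.0 × 10/24.99 = 28.0 m³/s.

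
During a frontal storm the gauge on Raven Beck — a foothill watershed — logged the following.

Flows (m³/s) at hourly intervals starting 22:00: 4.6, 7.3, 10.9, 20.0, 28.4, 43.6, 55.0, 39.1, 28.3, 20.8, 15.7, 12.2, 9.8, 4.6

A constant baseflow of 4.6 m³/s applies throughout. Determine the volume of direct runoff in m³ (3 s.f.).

V ≈ 8.49 × 10^5 m³

Direct-runoff ordinates (Q − Q_b): 0.0, 2.7, 6.3, 15.4, 23.8, 39.0, 50.4, 34.5, 23.7, 16.2, 11.1, 7.6, 5.2, 0.0 m³/s.
ΣQ_DR = 235.9 m³/s.
With Δt = 1 h = 3600 s, V = ΣQ_DR · Δt = 235.9 × 3600 = 8.49 × 10^5 m³.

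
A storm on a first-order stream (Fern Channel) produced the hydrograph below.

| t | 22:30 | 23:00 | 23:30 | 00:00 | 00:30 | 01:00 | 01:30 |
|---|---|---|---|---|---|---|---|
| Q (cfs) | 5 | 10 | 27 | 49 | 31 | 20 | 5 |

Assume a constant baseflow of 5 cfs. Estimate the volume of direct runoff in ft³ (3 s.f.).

V ≈ 2.02 × 10^5 ft³

Direct-runoff ordinates (Q − Q_b): 0.0, 5.0, 22.0, 44.0, 26.0, 15.0, 0.0 cfs.
ΣQ_DR = 112.0 cfs.
With Δt = 0.5 h = 1800 s, V = ΣQ_DR · Δt = 112.0 × 1800 = 2.02 × 10^5 ft³.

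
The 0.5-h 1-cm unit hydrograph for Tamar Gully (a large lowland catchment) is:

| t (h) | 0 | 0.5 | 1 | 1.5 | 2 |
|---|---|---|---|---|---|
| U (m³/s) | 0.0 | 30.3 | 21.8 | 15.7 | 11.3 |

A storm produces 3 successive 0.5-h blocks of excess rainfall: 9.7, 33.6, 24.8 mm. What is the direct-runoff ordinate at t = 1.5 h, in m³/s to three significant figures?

Q ≈ 164 m³/s

By discrete convolution, Q_j = Σ (P_i / 10 mm) · U_{j−i}.
At t = 1.5 h (j=3): Q = (9.7/10)·15.7 + (33.6/10)·21.8 + (24.8/10)·30.3 = 164 m³/s.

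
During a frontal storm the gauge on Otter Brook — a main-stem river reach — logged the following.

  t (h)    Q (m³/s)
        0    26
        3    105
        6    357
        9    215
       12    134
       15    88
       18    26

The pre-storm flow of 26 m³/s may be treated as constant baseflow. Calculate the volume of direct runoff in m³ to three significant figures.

Direct-runoff ordinates (Q − Q_b): 0.0, 79.0, 331.0, 189.0, 108.0, 62.0, 0.0 m³/s.
ΣQ_DR = 769.0 m³/s.
With Δt = 3 h = 10800 s, V = ΣQ_DR · Δt = 769.0 × 10800 = 8.31 × 10^6 m³.

V ≈ 8.31 × 10^6 m³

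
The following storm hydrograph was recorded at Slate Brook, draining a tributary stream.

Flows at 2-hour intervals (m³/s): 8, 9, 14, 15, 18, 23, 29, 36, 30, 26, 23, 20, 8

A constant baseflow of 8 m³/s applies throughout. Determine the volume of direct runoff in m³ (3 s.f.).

Direct-runoff ordinates (Q − Q_b): 0.0, 1.0, 6.0, 7.0, 10.0, 15.0, 21.0, 28.0, 22.0, 18.0, 15.0, 12.0, 0.0 m³/s.
ΣQ_DR = 155.0 m³/s.
With Δt = 2 h = 7200 s, V = ΣQ_DR · Δt = 155.0 × 7200 = 1.12 × 10^6 m³.

V ≈ 1.12 × 10^6 m³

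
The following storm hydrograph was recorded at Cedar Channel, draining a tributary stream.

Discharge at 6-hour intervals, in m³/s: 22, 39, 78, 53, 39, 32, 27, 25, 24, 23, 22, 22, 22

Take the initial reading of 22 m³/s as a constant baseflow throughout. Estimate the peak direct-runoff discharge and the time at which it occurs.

Q_p = 56.0 m³/s at t = 12 h

Subtracting baseflow gives direct-runoff ordinates: 0.0, 17.0, 56.0, 31.0, 17.0, 10.0, 5.0, 3.0, 2.0, 1.0, 0.0, 0.0, 0.0 m³/s.
The maximum is 56.0 m³/s, occurring at the reading for t = 12 h.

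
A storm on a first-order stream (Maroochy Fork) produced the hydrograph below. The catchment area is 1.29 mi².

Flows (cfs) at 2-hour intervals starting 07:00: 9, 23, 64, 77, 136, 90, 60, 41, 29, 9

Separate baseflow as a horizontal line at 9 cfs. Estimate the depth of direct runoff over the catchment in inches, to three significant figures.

d ≈ 1.08 in

Direct runoff: 0.0, 14.0, 55.0, 68.0, 127.0, 81.0, 51.0, 32.0, 20.0, 0.0 cfs; ΣQ_DR = 448.0 cfs.
V = ΣQ_DR · Δt = 448.0 × 7200 s = 3.226 × 10^6 ft³.
Over A = 1.29 mi², depth = V / A = 1.08 in.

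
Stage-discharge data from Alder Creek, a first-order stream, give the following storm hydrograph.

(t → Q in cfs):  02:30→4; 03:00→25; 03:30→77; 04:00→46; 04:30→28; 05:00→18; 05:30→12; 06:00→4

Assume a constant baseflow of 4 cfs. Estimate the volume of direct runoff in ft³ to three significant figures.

Direct-runoff ordinates (Q − Q_b): 0.0, 21.0, 73.0, 42.0, 24.0, 14.0, 8.0, 0.0 cfs.
ΣQ_DR = 182.0 cfs.
With Δt = 0.5 h = 1800 s, V = ΣQ_DR · Δt = 182.0 × 1800 = 3.28 × 10^5 ft³.

V ≈ 3.28 × 10^5 ft³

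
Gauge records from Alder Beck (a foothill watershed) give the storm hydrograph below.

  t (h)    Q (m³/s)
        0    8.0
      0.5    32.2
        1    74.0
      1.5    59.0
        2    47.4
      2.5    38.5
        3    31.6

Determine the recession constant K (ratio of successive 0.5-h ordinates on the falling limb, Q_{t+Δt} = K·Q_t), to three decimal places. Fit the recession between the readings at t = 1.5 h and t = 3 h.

Using the recession-limb readings at t = 1.5 h and t = 3 h: Q falls from 59.0 to 31.6 m³/s over 3 intervals.
K = (Q₂/Q₁)^(1/3) = (31.6/59.0)^(1/3) = 0.812.

K ≈ 0.812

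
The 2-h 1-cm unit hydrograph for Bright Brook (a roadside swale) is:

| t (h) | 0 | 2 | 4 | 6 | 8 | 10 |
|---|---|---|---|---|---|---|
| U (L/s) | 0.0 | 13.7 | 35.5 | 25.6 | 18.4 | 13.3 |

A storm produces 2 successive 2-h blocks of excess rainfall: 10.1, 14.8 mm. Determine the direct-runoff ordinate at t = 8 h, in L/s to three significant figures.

By discrete convolution, Q_j = Σ (P_i / 10 mm) · U_{j−i}.
At t = 8 h (j=4): Q = (10.1/10)·18.4 + (14.8/10)·25.6 = 56.5 L/s.

Q ≈ 56.5 L/s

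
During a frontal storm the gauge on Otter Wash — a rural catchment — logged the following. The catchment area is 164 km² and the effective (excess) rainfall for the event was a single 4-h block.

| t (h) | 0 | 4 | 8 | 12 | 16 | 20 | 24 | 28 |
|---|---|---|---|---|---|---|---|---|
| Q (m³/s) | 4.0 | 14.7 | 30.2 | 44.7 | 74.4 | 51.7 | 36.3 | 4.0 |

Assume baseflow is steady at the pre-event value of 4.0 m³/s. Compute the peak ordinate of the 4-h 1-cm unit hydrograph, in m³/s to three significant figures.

Direct runoff: 0.0, 10.7, 26.2, 40.7, 70.4, 47.7, 32.3, 0.0 m³/s; ΣQ_DR = 228.0 m³/s, peak = 70.4 m³/s.
Runoff depth d = ΣQ_DR·Δt / A = 228.0 × 14400 / (164 km²) = 20.02 mm.
The 1-cm UH is the DRH scaled by (10 mm)/d, so U_p = 70.4 × 10/20.02 = 35.2 m³/s.

U_p ≈ 35.2 m³/s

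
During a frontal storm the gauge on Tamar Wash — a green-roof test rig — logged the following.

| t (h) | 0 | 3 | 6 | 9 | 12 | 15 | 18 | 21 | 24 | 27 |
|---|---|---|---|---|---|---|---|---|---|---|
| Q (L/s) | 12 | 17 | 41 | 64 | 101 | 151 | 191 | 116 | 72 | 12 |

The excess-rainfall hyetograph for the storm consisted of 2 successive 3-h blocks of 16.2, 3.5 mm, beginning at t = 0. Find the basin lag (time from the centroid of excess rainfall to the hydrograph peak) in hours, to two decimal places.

t_L ≈ 15.97 h

Centroid of excess rainfall: t_c = Σ P_i·t̄_i / ΣP_i = 2.0330 h (block centres at 1.5, 4.5 h).
Hydrograph peak occurs at t = 18 h, so basin lag t_L = 18 − 2.0330 = 15.97 h.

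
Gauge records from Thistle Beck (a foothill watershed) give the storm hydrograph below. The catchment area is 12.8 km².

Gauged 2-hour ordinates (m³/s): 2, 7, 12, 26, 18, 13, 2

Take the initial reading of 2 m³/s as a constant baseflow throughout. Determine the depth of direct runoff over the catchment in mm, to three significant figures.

d ≈ 37.1 mm

Direct runoff: 0.0, 5.0, 10.0, 24.0, 16.0, 11.0, 0.0 m³/s; ΣQ_DR = 66.00 m³/s.
V = ΣQ_DR · Δt = 66.00 × 7200 s = 4.752 × 10^5 m³.
Over A = 12.8 km², depth = V / A = 37.1 mm.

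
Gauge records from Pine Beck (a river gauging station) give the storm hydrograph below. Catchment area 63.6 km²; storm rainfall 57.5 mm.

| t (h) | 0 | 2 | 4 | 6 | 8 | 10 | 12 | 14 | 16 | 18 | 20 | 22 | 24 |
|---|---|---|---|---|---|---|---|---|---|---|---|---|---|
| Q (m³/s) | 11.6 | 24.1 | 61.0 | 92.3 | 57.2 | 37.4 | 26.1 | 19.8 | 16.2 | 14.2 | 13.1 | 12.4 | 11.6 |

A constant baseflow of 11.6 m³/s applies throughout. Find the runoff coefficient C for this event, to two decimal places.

C ≈ 0.48

ΣQ_DR = 246.2 m³/s; V = ΣQ_DR·Δt = 1.773 × 10^6 m³.
Runoff depth d = V / A = 27.87 mm.
C = d / P = 27.87 / 57.5 = 0.48.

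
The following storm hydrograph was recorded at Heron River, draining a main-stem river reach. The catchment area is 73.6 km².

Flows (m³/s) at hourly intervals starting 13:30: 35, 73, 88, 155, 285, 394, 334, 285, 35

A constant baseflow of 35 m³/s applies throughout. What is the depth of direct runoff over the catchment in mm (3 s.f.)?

d ≈ 67.0 mm

Direct runoff: 0.0, 38.0, 53.0, 120.0, 250.0, 359.0, 299.0, 250.0, 0.0 m³/s; ΣQ_DR = 1369 m³/s.
V = ΣQ_DR · Δt = 1369 × 3600 s = 4.928 × 10^6 m³.
Over A = 73.6 km², depth = V / A = 67.0 mm.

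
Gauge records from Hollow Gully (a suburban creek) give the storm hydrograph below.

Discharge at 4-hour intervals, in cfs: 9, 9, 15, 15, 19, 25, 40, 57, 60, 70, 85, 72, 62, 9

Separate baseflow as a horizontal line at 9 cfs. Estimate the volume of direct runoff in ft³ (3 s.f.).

Direct-runoff ordinates (Q − Q_b): 0.0, 0.0, 6.0, 6.0, 10.0, 16.0, 31.0, 48.0, 51.0, 61.0, 76.0, 63.0, 53.0, 0.0 cfs.
ΣQ_DR = 421.0 cfs.
With Δt = 4 h = 14400 s, V = ΣQ_DR · Δt = 421.0 × 14400 = 6.06 × 10^6 ft³.

V ≈ 6.06 × 10^6 ft³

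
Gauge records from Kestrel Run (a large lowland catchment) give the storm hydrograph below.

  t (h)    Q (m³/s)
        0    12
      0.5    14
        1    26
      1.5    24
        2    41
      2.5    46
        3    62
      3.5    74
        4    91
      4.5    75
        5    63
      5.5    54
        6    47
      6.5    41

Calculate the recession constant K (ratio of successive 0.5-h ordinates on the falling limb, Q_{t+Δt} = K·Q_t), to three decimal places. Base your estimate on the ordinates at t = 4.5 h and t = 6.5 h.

K ≈ 0.860

Using the recession-limb readings at t = 4.5 h and t = 6.5 h: Q falls from 75 to 41 m³/s over 4 intervals.
K = (Q₂/Q₁)^(1/4) = (41/75)^(1/4) = 0.860.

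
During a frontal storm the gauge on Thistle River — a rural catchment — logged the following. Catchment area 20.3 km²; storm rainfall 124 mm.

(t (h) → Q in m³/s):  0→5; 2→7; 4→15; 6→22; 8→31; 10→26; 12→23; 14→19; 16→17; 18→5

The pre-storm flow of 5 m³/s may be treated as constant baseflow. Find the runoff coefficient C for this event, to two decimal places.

C ≈ 0.34

ΣQ_DR = 120.0 m³/s; V = ΣQ_DR·Δt = 8.640 × 10^5 m³.
Runoff depth d = V / A = 42.56 mm.
C = d / P = 42.56 / 124 = 0.34.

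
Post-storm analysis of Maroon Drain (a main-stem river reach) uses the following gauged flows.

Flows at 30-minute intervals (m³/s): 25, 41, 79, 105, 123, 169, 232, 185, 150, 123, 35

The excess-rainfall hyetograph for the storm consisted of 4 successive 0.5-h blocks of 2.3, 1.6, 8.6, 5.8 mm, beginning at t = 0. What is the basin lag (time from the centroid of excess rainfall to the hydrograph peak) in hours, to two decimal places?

Centroid of excess rainfall: t_c = Σ P_i·t̄_i / ΣP_i = 1.2391 h (block centres at 0.25, 0.75, 1.25, 1.75 h).
Hydrograph peak occurs at t = 3 h, so basin lag t_L = 3 − 1.2391 = 1.76 h.

t_L ≈ 1.76 h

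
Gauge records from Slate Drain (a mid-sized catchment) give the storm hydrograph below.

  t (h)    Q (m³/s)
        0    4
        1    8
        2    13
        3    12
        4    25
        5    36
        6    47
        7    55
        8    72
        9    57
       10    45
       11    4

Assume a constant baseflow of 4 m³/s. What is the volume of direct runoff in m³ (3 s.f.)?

V ≈ 1.19 × 10^6 m³

Direct-runoff ordinates (Q − Q_b): 0.0, 4.0, 9.0, 8.0, 21.0, 32.0, 43.0, 51.0, 68.0, 53.0, 41.0, 0.0 m³/s.
ΣQ_DR = 330.0 m³/s.
With Δt = 1 h = 3600 s, V = ΣQ_DR · Δt = 330.0 × 3600 = 1.19 × 10^6 m³.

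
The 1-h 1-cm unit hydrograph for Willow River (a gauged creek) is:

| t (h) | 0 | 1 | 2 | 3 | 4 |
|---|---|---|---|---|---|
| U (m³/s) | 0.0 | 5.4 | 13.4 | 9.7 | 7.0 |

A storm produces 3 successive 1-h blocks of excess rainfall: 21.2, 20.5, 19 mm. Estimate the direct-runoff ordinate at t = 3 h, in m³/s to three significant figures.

Q ≈ 58.3 m³/s

By discrete convolution, Q_j = Σ (P_i / 10 mm) · U_{j−i}.
At t = 3 h (j=3): Q = (21.2/10)·9.7 + (20.5/10)·13.4 + (19/10)·5.4 = 58.3 m³/s.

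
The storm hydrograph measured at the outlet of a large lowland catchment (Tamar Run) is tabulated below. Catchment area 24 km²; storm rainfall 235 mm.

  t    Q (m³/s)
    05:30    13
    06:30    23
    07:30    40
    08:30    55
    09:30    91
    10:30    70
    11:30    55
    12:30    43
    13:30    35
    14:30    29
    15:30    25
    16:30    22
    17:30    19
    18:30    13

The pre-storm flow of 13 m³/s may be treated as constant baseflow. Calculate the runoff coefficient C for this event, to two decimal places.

C ≈ 0.22

ΣQ_DR = 351.0 m³/s; V = ΣQ_DR·Δt = 1.264 × 10^6 m³.
Runoff depth d = V / A = 52.65 mm.
C = d / P = 52.65 / 235 = 0.22.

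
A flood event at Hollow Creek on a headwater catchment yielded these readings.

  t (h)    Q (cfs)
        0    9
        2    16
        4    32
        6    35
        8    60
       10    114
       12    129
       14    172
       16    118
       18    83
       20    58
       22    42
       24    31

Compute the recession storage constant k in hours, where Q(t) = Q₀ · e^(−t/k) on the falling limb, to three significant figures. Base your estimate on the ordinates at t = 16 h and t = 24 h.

k ≈ 5.98 h

On the falling limb, Q drops from 118 to 31 cfs between t = 16 h and t = 24 h (Δt = 8 h).
k = −Δt / ln(Q₂/Q₁) = −8 / ln(31/118) = 5.98 h.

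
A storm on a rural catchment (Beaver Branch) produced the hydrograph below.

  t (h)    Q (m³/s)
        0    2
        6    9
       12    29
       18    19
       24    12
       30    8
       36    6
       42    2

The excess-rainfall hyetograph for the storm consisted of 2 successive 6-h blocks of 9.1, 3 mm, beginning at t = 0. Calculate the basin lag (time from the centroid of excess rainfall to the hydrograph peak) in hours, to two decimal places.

Centroid of excess rainfall: t_c = Σ P_i·t̄_i / ΣP_i = 4.4876 h (block centres at 3, 9 h).
Hydrograph peak occurs at t = 12 h, so basin lag t_L = 12 − 4.4876 = 7.51 h.

t_L ≈ 7.51 h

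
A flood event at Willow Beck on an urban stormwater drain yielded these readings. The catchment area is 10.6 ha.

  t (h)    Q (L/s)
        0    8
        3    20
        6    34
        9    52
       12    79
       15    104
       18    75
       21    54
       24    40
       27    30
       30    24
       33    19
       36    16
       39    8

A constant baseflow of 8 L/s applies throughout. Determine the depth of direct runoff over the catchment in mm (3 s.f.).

Direct runoff: 0.0, 12.0, 26.0, 44.0, 71.0, 96.0, 67.0, 46.0, 32.0, 22.0, 16.0, 11.0, 8.0, 0.0 L/s; ΣQ_DR = 451.0 L/s.
V = ΣQ_DR · Δt = 451.0 × 10800 s = 4.871 × 10^6 L.
Over A = 10.6 ha, depth = V / A = 46.0 mm.

d ≈ 46.0 mm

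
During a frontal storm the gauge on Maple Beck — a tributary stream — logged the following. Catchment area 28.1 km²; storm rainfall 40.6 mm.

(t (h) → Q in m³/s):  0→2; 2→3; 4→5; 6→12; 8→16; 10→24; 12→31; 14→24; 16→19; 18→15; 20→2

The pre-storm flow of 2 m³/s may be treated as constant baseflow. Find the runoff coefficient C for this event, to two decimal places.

C ≈ 0.83

ΣQ_DR = 131.0 m³/s; V = ΣQ_DR·Δt = 9.432 × 10^5 m³.
Runoff depth d = V / A = 33.57 mm.
C = d / P = 33.57 / 40.6 = 0.83.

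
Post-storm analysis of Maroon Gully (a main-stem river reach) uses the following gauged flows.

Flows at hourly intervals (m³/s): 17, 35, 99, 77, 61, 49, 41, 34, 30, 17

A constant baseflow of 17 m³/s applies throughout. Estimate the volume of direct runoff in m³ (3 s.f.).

V ≈ 1.04 × 10^6 m³

Direct-runoff ordinates (Q − Q_b): 0.0, 18.0, 82.0, 60.0, 44.0, 32.0, 24.0, 17.0, 13.0, 0.0 m³/s.
ΣQ_DR = 290.0 m³/s.
With Δt = 1 h = 3600 s, V = ΣQ_DR · Δt = 290.0 × 3600 = 1.04 × 10^6 m³.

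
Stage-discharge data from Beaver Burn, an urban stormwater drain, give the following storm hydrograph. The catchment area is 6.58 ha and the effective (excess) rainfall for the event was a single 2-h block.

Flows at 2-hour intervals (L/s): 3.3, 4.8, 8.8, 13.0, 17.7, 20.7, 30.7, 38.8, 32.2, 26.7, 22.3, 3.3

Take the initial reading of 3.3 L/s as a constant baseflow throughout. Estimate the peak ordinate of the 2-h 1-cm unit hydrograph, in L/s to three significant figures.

U_p ≈ 17.8 L/s

Direct runoff: 0.0, 1.5, 5.5, 9.7, 14.4, 17.4, 27.4, 35.5, 28.9, 23.4, 19.0, 0.0 L/s; ΣQ_DR = 182.7 L/s, peak = 35.5 L/s.
Runoff depth d = ΣQ_DR·Δt / A = 182.7 × 7200 / (6.58 ha) = 19.99 mm.
The 1-cm UH is the DRH scaled by (10 mm)/d, so U_p = 35.5 × 10/19.99 = 17.8 L/s.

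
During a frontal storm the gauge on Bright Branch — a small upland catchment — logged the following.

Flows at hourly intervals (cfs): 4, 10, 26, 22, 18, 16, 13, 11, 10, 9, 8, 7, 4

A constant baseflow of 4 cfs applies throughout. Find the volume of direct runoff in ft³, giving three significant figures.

Direct-runoff ordinates (Q − Q_b): 0.0, 6.0, 22.0, 18.0, 14.0, 12.0, 9.0, 7.0, 6.0, 5.0, 4.0, 3.0, 0.0 cfs.
ΣQ_DR = 106.0 cfs.
With Δt = 1 h = 3600 s, V = ΣQ_DR · Δt = 106.0 × 3600 = 3.82 × 10^5 ft³.

V ≈ 3.82 × 10^5 ft³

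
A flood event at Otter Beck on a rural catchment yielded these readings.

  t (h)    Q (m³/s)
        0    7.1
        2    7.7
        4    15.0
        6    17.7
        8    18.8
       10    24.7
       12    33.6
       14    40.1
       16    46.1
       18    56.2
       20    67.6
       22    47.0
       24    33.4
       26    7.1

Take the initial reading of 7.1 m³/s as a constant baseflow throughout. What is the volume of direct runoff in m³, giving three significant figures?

V ≈ 2.32 × 10^6 m³

Direct-runoff ordinates (Q − Q_b): 0.0, 0.6, 7.9, 10.6, 11.7, 17.6, 26.5, 33.0, 39.0, 49.1, 60.5, 39.9, 26.3, 0.0 m³/s.
ΣQ_DR = 322.7 m³/s.
With Δt = 2 h = 7200 s, V = ΣQ_DR · Δt = 322.7 × 7200 = 2.32 × 10^6 m³.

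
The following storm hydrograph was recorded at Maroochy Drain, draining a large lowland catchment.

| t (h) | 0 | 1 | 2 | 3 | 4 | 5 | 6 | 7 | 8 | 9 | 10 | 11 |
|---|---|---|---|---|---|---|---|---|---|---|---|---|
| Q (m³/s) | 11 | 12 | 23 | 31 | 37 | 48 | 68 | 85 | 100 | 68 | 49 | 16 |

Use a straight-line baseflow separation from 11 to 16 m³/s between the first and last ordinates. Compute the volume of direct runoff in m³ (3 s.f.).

V ≈ 1.39 × 10^6 m³

Direct-runoff ordinates (Q − Q_b): 0.00, 0.55, 11.09, 18.64, 24.18, 34.73, 54.27, 70.82, 85.36, 52.91, 33.45, 0.00 m³/s.
ΣQ_DR = 386.0 m³/s.
With Δt = 1 h = 3600 s, V = ΣQ_DR · Δt = 386.0 × 3600 = 1.39 × 10^6 m³.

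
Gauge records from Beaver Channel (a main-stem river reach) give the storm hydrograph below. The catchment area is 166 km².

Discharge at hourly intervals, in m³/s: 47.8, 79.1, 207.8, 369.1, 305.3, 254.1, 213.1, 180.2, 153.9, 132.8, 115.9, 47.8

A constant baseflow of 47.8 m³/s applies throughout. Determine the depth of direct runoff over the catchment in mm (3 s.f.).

Direct runoff: 0.0, 31.3, 160.0, 321.3, 257.5, 206.3, 165.3, 132.4, 106.1, 85.0, 68.1, 0.0 m³/s; ΣQ_DR = 1533 m³/s.
V = ΣQ_DR · Δt = 1533 × 3600 s = 5.520 × 10^6 m³.
Over A = 166 km², depth = V / A = 33.3 mm.

d ≈ 33.3 mm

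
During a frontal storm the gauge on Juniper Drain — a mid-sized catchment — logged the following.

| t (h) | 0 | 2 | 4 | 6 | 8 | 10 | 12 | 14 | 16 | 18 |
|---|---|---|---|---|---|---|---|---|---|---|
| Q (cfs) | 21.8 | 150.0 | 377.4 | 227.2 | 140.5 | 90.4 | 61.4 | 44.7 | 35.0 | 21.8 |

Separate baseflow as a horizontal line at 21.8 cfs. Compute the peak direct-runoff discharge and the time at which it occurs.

Subtracting baseflow gives direct-runoff ordinates: 0.0, 128.2, 355.6, 205.4, 118.7, 68.6, 39.6, 22.9, 13.2, 0.0 cfs.
The maximum is 355.6 cfs, occurring at the reading for t = 4 h.

Q_p = 355.6 cfs at t = 4 h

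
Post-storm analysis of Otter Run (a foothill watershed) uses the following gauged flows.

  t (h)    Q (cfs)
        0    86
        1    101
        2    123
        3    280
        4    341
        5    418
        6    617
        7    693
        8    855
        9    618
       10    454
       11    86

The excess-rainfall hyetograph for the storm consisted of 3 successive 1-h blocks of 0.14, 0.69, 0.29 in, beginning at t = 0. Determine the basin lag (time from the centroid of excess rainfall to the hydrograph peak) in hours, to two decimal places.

t_L ≈ 6.37 h

Centroid of excess rainfall: t_c = Σ P_i·t̄_i / ΣP_i = 1.6339 h (block centres at 0.5, 1.5, 2.5 h).
Hydrograph peak occurs at t = 8 h, so basin lag t_L = 8 − 1.6339 = 6.37 h.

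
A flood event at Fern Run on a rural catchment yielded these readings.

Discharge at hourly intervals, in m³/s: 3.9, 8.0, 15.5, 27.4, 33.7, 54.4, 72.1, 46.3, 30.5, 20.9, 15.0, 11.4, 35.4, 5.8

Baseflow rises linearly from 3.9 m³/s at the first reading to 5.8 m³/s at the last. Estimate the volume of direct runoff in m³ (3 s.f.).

V ≈ 1.12 × 10^6 m³

Direct-runoff ordinates (Q − Q_b): 0.00, 3.95, 11.31, 23.06, 29.22, 49.77, 67.32, 41.38, 25.43, 15.68, 9.64, 5.89, 29.75, 0.00 m³/s.
ΣQ_DR = 312.4 m³/s.
With Δt = 1 h = 3600 s, V = ΣQ_DR · Δt = 312.4 × 3600 = 1.12 × 10^6 m³.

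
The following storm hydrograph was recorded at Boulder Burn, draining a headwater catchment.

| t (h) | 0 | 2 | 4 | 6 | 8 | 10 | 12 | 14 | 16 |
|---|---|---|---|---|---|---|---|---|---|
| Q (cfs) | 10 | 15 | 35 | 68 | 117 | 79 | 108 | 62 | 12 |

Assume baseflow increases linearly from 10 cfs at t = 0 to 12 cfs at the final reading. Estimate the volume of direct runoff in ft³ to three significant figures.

Direct-runoff ordinates (Q − Q_b): 0.00, 4.75, 24.50, 57.25, 106.00, 67.75, 96.50, 50.25, 0.00 cfs.
ΣQ_DR = 407.0 cfs.
With Δt = 2 h = 7200 s, V = ΣQ_DR · Δt = 407.0 × 7200 = 2.93 × 10^6 ft³.

V ≈ 2.93 × 10^6 ft³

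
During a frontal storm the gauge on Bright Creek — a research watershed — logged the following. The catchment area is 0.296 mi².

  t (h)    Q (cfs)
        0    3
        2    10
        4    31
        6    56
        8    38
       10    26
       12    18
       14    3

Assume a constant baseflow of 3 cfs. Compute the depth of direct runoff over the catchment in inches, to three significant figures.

d ≈ 1.69 in

Direct runoff: 0.0, 7.0, 28.0, 53.0, 35.0, 23.0, 15.0, 0.0 cfs; ΣQ_DR = 161.0 cfs.
V = ΣQ_DR · Δt = 161.0 × 7200 s = 1.159 × 10^6 ft³.
Over A = 0.296 mi², depth = V / A = 1.69 in.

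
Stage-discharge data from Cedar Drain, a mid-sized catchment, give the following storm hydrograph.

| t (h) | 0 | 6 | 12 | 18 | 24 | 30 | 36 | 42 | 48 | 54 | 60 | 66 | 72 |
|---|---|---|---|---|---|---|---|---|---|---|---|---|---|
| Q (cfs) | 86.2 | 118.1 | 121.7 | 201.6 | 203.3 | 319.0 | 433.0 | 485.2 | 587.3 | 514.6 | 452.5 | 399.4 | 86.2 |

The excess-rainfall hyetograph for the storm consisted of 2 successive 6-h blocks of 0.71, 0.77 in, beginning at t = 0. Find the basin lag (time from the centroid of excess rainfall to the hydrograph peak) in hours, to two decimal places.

Centroid of excess rainfall: t_c = Σ P_i·t̄_i / ΣP_i = 6.1216 h (block centres at 3, 9 h).
Hydrograph peak occurs at t = 48 h, so basin lag t_L = 48 − 6.1216 = 41.88 h.

t_L ≈ 41.88 h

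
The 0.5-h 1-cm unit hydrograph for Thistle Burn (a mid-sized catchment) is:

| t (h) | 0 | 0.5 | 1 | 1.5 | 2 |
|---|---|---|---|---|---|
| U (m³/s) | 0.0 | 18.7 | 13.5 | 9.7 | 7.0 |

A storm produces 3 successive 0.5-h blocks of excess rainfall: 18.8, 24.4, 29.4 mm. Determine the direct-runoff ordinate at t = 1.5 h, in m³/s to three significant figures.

Q ≈ 106 m³/s

By discrete convolution, Q_j = Σ (P_i / 10 mm) · U_{j−i}.
At t = 1.5 h (j=3): Q = (18.8/10)·9.7 + (24.4/10)·13.5 + (29.4/10)·18.7 = 106 m³/s.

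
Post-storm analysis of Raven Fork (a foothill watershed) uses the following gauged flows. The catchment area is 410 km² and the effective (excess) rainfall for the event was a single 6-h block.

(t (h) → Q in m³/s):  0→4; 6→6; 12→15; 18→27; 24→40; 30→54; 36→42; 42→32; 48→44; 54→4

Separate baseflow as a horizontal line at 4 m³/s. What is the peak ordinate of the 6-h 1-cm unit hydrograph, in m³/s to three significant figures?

U_p ≈ 41.6 m³/s

Direct runoff: 0.0, 2.0, 11.0, 23.0, 36.0, 50.0, 38.0, 28.0, 40.0, 0.0 m³/s; ΣQ_DR = 228.0 m³/s, peak = 50.0 m³/s.
Runoff depth d = ΣQ_DR·Δt / A = 228.0 × 21600 / (410 km²) = 12.01 mm.
The 1-cm UH is the DRH scaled by (10 mm)/d, so U_p = 50.0 × 10/12.01 = 41.6 m³/s.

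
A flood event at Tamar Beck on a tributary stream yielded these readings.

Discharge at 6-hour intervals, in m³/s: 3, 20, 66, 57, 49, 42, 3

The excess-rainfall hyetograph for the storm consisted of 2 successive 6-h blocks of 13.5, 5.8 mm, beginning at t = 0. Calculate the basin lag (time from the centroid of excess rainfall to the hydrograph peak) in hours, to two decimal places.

Centroid of excess rainfall: t_c = Σ P_i·t̄_i / ΣP_i = 4.8031 h (block centres at 3, 9 h).
Hydrograph peak occurs at t = 12 h, so basin lag t_L = 12 − 4.8031 = 7.20 h.

t_L ≈ 7.20 h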